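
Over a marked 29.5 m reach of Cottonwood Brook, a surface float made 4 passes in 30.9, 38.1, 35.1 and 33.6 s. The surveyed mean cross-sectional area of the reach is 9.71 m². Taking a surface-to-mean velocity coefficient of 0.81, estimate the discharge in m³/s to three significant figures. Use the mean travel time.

6.74 m³/s

t̄ = (30.9 + 38.1 + 35.1 + 33.6) / 4 = 34.425 s
v_surface = L / t̄ = 29.5 / 34.425 = 0.8569 m/s
v_mean = 0.81 × 0.8569 = 0.6941 m/s
Q = A × v_mean = 9.71 × 0.6941 = 6.740 m³/s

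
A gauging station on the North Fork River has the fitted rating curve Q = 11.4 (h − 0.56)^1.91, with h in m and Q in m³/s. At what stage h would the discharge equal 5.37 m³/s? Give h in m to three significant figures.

1.23 m

h − h₀ = (Q/C)^(1/b) = (5.37/11.4)^(1/1.91) = 0.6743 m
h = 0.56 + 0.6743 = 1.234 m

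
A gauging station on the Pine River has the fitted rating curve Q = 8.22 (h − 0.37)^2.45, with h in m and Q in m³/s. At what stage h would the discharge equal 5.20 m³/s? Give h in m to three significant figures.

1.20 m

h − h₀ = (Q/C)^(1/b) = (5.20/8.22)^(1/2.45) = 0.8295 m
h = 0.37 + 0.8295 = 1.200 m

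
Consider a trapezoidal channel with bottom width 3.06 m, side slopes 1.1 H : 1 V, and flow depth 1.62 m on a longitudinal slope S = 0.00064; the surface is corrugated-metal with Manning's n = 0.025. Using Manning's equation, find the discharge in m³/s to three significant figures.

A = (b + z·y)·y = (3.06 + 1.1×1.62)×1.62 = 7.844 m²
P = b + 2y√(1+z²) = 3.06 + 2×1.62×√(1+1.1²) = 7.877 m
R = A/P = 7.844/7.877 = 0.9959 m
Q = (1/n)·A·R^(2/3)·S^(1/2) = (1/0.025) × 7.844 × 0.9959^(2/3) × 0.00064^(1/2) = 7.916 m³/s

7.92 m³/s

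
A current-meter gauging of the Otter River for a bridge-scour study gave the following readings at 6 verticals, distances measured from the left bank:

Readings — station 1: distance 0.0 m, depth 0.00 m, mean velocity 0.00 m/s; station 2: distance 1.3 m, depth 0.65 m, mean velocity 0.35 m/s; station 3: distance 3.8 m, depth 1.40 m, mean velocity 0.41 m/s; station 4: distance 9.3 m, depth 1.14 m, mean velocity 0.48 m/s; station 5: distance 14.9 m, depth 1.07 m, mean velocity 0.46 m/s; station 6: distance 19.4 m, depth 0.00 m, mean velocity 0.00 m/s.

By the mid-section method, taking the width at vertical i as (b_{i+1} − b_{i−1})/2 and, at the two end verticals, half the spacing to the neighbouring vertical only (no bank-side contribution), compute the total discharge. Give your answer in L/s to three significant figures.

w_2 = (3.8 − 0.0)/2 = 1.9 m; q_2 = 0.35 × 0.65 × 1.9 = 0.4323 m³/s
w_3 = (9.3 − 1.3)/2 = 4 m; q_3 = 0.41 × 1.40 × 4 = 2.296 m³/s
w_4 = (14.9 − 3.8)/2 = 5.55 m; q_4 = 0.48 × 1.14 × 5.55 = 3.037 m³/s
w_5 = (19.4 − 9.3)/2 = 5.05 m; q_5 = 0.46 × 1.07 × 5.05 = 2.486 m³/s
Stations 1, 6 contribute zero (depth or velocity is 0).
Q = Σ qᵢ = 8.251 m³/s
= 8.251 × 1000 = 8251 L/s

8250 L/s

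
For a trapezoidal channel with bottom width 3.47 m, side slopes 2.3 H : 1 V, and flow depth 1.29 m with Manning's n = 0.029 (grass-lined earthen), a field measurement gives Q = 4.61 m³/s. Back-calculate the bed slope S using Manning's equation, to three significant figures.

A = (b + z·y)·y = (3.47 + 2.3×1.29)×1.29 = 8.304 m²
P = b + 2y√(1+z²) = 3.47 + 2×1.29×√(1+2.3²) = 9.941 m
R = A/P = 8.304/9.941 = 0.8353 m
S = (Q·n / (1·A·R^(2/3)))² = (4.61×0.029 / (1×8.304×0.8870))² = 0.0003295

0.000329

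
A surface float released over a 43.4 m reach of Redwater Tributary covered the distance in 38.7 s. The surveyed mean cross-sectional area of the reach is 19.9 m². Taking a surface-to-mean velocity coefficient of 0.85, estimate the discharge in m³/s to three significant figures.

19.0 m³/s

v_surface = L / t̄ = 43.4 / 38.7 = 1.121 m/s
v_mean = 0.85 × 1.121 = 0.9532 m/s
Q = A × v_mean = 19.9 × 0.9532 = 18.97 m³/s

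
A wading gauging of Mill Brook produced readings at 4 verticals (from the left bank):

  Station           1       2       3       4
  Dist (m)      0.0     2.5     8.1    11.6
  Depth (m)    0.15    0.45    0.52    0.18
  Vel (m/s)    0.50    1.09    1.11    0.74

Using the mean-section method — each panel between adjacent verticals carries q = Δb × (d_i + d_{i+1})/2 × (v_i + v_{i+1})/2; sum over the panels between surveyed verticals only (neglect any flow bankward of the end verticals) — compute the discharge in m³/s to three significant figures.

Panel 1-2: Δb = 2.5 m, d̄ = (0.15+0.45)/2 = 0.3, v̄ = (0.50+1.09)/2 = 0.795 → q = 2.5×0.3×0.795 = 0.5963 m³/s
Panel 2-3: Δb = 5.6 m, d̄ = (0.45+0.52)/2 = 0.485, v̄ = (1.09+1.11)/2 = 1.1 → q = 5.6×0.485×1.1 = 2.988 m³/s
Panel 3-4: Δb = 3.5 m, d̄ = (0.52+0.18)/2 = 0.35, v̄ = (1.11+0.74)/2 = 0.925 → q = 3.5×0.35×0.925 = 1.133 m³/s
Q = Σ q = 4.717 m³/s

4.72 m³/s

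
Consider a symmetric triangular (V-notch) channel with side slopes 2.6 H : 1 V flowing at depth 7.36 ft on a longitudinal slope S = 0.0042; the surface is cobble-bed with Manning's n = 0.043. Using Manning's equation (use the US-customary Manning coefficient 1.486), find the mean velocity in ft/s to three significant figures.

A = z·y² = 2.6×7.36² = 140.8 ft²
P = 2y√(1+z²) = 2×7.36×√(1+2.6²) = 41.01 ft
R = A/P = 140.8/41.01 = 3.435 ft
Q = (1.486/n)·A·R^(2/3)·S^(1/2) = (1.486/0.043) × 140.8 × 3.435^(2/3) × 0.0042^(1/2) = 718.1 ft³/s
V = Q/A = 718.1/140.8 = 5.098 ft/s

5.10 ft/s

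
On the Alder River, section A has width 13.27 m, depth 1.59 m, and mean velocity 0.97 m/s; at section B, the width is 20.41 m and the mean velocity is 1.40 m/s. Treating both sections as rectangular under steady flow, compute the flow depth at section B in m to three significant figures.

0.716 m

Q = A₁V₁ = (13.27×1.59) × 0.97 = 20.47 m³/s
d₂ = Q/(b₂ V₂) = 20.47/(20.41×1.40) = 0.7163 m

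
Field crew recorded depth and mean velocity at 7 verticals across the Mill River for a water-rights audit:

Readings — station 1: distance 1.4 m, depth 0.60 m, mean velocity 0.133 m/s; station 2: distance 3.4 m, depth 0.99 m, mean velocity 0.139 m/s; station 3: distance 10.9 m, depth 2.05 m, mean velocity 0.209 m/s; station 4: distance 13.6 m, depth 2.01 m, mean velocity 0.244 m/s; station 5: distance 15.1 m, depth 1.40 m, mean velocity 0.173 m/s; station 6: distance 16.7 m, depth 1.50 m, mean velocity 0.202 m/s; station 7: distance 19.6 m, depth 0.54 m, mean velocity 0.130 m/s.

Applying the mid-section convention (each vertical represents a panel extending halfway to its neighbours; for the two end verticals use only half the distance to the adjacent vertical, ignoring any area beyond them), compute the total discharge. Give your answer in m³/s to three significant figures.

w_1 = (3.4 − 1.4)/2 = 1 m; q_1 = 0.133 × 0.60 × 1 = 0.07980 m³/s
w_2 = (10.9 − 1.4)/2 = 4.75 m; q_2 = 0.139 × 0.99 × 4.75 = 0.6536 m³/s
w_3 = (13.6 − 3.4)/2 = 5.1 m; q_3 = 0.209 × 2.05 × 5.1 = 2.185 m³/s
w_4 = (15.1 − 10.9)/2 = 2.1 m; q_4 = 0.244 × 2.01 × 2.1 = 1.030 m³/s
w_5 = (16.7 − 13.6)/2 = 1.55 m; q_5 = 0.173 × 1.40 × 1.55 = 0.3754 m³/s
w_6 = (19.6 − 15.1)/2 = 2.25 m; q_6 = 0.202 × 1.50 × 2.25 = 0.6818 m³/s
w_7 = (19.6 − 16.7)/2 = 1.45 m; q_7 = 0.130 × 0.54 × 1.45 = 0.1018 m³/s
Q = Σ qᵢ = 5.107 m³/s

5.11 m³/s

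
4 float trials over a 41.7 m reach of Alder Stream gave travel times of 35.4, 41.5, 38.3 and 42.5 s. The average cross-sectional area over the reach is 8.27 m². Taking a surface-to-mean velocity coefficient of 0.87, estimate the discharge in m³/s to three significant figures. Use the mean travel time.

7.61 m³/s

t̄ = (35.4 + 41.5 + 38.3 + 42.5) / 4 = 39.425 s
v_surface = L / t̄ = 41.7 / 39.425 = 1.058 m/s
v_mean = 0.87 × 1.058 = 0.9202 m/s
Q = A × v_mean = 8.27 × 0.9202 = 7.610 m³/s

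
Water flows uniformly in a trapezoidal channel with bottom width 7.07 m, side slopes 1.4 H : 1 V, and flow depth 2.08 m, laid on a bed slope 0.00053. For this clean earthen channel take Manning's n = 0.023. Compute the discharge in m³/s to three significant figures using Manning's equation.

A = (b + z·y)·y = (7.07 + 1.4×2.08)×2.08 = 20.76 m²
P = b + 2y√(1+z²) = 7.07 + 2×2.08×√(1+1.4²) = 14.23 m
R = A/P = 20.76/14.23 = 1.459 m
Q = (1/n)·A·R^(2/3)·S^(1/2) = (1/0.023) × 20.76 × 1.459^(2/3) × 0.00053^(1/2) = 26.74 m³/s

26.7 m³/s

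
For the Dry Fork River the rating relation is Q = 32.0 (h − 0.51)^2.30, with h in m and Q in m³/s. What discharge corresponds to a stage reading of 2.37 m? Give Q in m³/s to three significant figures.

Q = 32.0 × (2.37 − 0.51)^2.30 = 32.0 × 1.86^2.30 = 133.4 m³/s

133 m³/s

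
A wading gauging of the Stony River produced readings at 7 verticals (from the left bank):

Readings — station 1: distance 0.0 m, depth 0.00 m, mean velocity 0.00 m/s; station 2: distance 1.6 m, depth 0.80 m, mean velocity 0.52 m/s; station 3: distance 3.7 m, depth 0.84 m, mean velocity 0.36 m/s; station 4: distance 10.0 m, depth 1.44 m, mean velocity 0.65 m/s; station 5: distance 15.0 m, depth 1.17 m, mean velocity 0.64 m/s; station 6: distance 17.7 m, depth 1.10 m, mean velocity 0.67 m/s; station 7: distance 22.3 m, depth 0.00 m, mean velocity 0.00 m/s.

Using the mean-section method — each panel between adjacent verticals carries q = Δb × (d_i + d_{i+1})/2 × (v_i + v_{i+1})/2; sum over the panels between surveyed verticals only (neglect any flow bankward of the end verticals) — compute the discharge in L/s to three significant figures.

11600 L/s

Panel 1-2: Δb = 1.6 m, d̄ = (0.00+0.80)/2 = 0.4, v̄ = (0.00+0.52)/2 = 0.26 → q = 1.6×0.4×0.26 = 0.1664 m³/s
Panel 2-3: Δb = 2.1 m, d̄ = (0.80+0.84)/2 = 0.82, v̄ = (0.52+0.36)/2 = 0.44 → q = 2.1×0.82×0.44 = 0.7577 m³/s
Panel 3-4: Δb = 6.3 m, d̄ = (0.84+1.44)/2 = 1.14, v̄ = (0.36+0.65)/2 = 0.505 → q = 6.3×1.14×0.505 = 3.627 m³/s
Panel 4-5: Δb = 5 m, d̄ = (1.44+1.17)/2 = 1.305, v̄ = (0.65+0.64)/2 = 0.645 → q = 5×1.305×0.645 = 4.209 m³/s
Panel 5-6: Δb = 2.7 m, d̄ = (1.17+1.10)/2 = 1.135, v̄ = (0.64+0.67)/2 = 0.655 → q = 2.7×1.135×0.655 = 2.007 m³/s
Panel 6-7: Δb = 4.6 m, d̄ = (1.10+0.00)/2 = 0.55, v̄ = (0.67+0.00)/2 = 0.335 → q = 4.6×0.55×0.335 = 0.8476 m³/s
Q = Σ q = 11.61 m³/s
= 11.61 × 1000 = 11610 L/s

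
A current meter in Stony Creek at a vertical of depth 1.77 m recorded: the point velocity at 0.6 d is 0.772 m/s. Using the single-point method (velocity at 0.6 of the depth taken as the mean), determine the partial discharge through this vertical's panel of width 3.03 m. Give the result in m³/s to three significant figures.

4.14 m³/s

v̄ = v₀.₆ = 0.772 m/s
q = v̄ × d × w = 0.7720 × 1.77 × 3.03 = 4.140 m³/s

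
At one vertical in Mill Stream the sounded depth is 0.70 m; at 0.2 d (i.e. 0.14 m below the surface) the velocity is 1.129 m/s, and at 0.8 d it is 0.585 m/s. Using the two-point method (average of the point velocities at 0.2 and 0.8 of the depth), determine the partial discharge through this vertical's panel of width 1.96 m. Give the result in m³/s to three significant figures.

1.18 m³/s

v̄ = (1.129 + 0.585) / 2 = 0.8570 m/s
q = v̄ × d × w = 0.8570 × 0.70 × 1.96 = 1.176 m³/s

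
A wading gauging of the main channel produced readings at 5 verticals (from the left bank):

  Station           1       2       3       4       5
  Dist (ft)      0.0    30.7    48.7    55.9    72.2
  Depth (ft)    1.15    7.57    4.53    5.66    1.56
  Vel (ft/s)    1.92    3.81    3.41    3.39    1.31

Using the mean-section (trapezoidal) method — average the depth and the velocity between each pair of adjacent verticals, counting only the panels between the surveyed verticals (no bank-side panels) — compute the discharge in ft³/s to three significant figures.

Panel 1-2: Δb = 30.7 ft, d̄ = (1.15+7.57)/2 = 4.36, v̄ = (1.92+3.81)/2 = 2.865 → q = 30.7×4.36×2.865 = 383.5 ft³/s
Panel 2-3: Δb = 18 ft, d̄ = (7.57+4.53)/2 = 6.05, v̄ = (3.81+3.41)/2 = 3.61 → q = 18×6.05×3.61 = 393.1 ft³/s
Panel 3-4: Δb = 7.2 ft, d̄ = (4.53+5.66)/2 = 5.095, v̄ = (3.41+3.39)/2 = 3.4 → q = 7.2×5.095×3.4 = 124.7 ft³/s
Panel 4-5: Δb = 16.3 ft, d̄ = (5.66+1.56)/2 = 3.61, v̄ = (3.39+1.31)/2 = 2.35 → q = 16.3×3.61×2.35 = 138.3 ft³/s
Q = Σ q = 1040 ft³/s

1040 ft³/s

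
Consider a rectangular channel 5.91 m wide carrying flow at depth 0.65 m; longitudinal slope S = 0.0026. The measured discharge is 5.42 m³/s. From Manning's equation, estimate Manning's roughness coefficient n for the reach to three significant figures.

A = b·y = 5.91 × 0.65 = 3.842 m²
P = b + 2y = 5.91 + 2×0.65 = 7.210 m
R = A/P = 3.842/7.210 = 0.5328 m
n = (1/Q)·A·R^(2/3)·S^(1/2) = (1/5.42) × 3.842 × 0.6572 × 0.05099 = 0.02375

0.0238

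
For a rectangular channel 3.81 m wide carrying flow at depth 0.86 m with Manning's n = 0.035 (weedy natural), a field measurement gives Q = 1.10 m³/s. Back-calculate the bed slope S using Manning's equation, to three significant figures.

0.000277

A = b·y = 3.81 × 0.86 = 3.277 m²
P = b + 2y = 3.81 + 2×0.86 = 5.530 m
R = A/P = 3.277/5.530 = 0.5925 m
S = (Q·n / (1·A·R^(2/3)))² = (1.10×0.035 / (1×3.277×0.7054))² = 0.0002774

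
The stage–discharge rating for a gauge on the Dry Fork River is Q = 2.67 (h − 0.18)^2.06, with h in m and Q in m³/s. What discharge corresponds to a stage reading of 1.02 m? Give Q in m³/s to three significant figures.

Q = 2.67 × (1.02 − 0.18)^2.06 = 2.67 × 0.84^2.06 = 1.864 m³/s

1.86 m³/s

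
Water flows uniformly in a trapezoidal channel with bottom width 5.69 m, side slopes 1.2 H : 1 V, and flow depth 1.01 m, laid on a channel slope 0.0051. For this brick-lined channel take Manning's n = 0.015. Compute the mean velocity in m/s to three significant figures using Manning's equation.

4.06 m/s

A = (b + z·y)·y = (5.69 + 1.2×1.01)×1.01 = 6.971 m²
P = b + 2y√(1+z²) = 5.69 + 2×1.01×√(1+1.2²) = 8.845 m
R = A/P = 6.971/8.845 = 0.7881 m
Q = (1/n)·A·R^(2/3)·S^(1/2) = (1/0.015) × 6.971 × 0.7881^(2/3) × 0.0051^(1/2) = 28.32 m³/s
V = Q/A = 28.32/6.971 = 4.062 m/s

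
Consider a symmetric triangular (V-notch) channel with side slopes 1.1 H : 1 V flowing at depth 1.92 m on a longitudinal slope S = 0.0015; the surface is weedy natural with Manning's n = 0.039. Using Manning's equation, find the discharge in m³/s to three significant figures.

A = z·y² = 1.1×1.92² = 4.055 m²
P = 2y√(1+z²) = 2×1.92×√(1+1.1²) = 5.709 m
R = A/P = 4.055/5.709 = 0.7103 m
Q = (1/n)·A·R^(2/3)·S^(1/2) = (1/0.039) × 4.055 × 0.7103^(2/3) × 0.0015^(1/2) = 3.206 m³/s

3.21 m³/s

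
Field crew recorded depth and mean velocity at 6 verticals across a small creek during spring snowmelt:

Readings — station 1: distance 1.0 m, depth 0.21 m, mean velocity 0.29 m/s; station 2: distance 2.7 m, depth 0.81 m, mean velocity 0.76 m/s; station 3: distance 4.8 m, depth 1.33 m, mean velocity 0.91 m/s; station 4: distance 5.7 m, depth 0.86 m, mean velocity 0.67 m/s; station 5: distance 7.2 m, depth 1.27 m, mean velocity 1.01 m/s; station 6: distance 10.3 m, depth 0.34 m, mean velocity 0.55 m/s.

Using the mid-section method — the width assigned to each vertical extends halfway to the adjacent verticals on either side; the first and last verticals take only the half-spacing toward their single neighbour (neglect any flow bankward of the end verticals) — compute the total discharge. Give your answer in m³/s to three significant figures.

6.97 m³/s

w_1 = (2.7 − 1.0)/2 = 0.85 m; q_1 = 0.29 × 0.21 × 0.85 = 0.05177 m³/s
w_2 = (4.8 − 1.0)/2 = 1.9 m; q_2 = 0.76 × 0.81 × 1.9 = 1.170 m³/s
w_3 = (5.7 − 2.7)/2 = 1.5 m; q_3 = 0.91 × 1.33 × 1.5 = 1.815 m³/s
w_4 = (7.2 − 4.8)/2 = 1.2 m; q_4 = 0.67 × 0.86 × 1.2 = 0.6914 m³/s
w_5 = (10.3 − 5.7)/2 = 2.3 m; q_5 = 1.01 × 1.27 × 2.3 = 2.950 m³/s
w_6 = (10.3 − 7.2)/2 = 1.55 m; q_6 = 0.55 × 0.34 × 1.55 = 0.2899 m³/s
Q = Σ qᵢ = 6.968 m³/s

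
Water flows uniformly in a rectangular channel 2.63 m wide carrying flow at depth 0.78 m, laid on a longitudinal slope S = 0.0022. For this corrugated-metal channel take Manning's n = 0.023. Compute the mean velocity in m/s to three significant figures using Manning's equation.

1.27 m/s

A = b·y = 2.63 × 0.78 = 2.051 m²
P = b + 2y = 2.63 + 2×0.78 = 4.190 m
R = A/P = 2.051/4.190 = 0.4896 m
Q = (1/n)·A·R^(2/3)·S^(1/2) = (1/0.023) × 2.051 × 0.4896^(2/3) × 0.0022^(1/2) = 2.599 m³/s
V = Q/A = 2.599/2.051 = 1.267 m/s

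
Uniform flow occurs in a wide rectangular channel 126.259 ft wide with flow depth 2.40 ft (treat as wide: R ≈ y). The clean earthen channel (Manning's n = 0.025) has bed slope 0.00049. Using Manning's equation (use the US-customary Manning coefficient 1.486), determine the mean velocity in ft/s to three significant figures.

2.36 ft/s

A = b·y = 126.259 × 2.40 = 303.0 ft²
Wide channel: R ≈ y = 2.40 ft
Q = (1.486/n)·A·R^(2/3)·S^(1/2) = (1.486/0.025) × 303.0 × 2.400^(2/3) × 0.00049^(1/2) = 714.7 ft³/s
V = Q/A = 714.7/303.0 = 2.359 ft/s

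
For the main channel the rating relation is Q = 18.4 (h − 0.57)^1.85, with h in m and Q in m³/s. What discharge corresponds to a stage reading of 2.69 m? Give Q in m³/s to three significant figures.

73.9 m³/s

Q = 18.4 × (2.69 − 0.57)^1.85 = 18.4 × 2.12^1.85 = 73.88 m³/s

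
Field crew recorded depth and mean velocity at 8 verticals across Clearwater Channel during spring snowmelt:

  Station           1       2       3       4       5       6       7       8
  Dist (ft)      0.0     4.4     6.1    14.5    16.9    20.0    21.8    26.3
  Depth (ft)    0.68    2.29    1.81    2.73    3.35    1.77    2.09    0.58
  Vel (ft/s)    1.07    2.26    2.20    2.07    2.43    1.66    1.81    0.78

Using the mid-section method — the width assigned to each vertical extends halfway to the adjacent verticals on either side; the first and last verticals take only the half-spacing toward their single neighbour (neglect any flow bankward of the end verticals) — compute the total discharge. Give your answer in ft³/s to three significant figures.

w_1 = (4.4 − 0.0)/2 = 2.2 ft; q_1 = 1.07 × 0.68 × 2.2 = 1.601 ft³/s
w_2 = (6.1 − 0.0)/2 = 3.05 ft; q_2 = 2.26 × 2.29 × 3.05 = 15.78 ft³/s
w_3 = (14.5 − 4.4)/2 = 5.05 ft; q_3 = 2.20 × 1.81 × 5.05 = 20.11 ft³/s
w_4 = (16.9 − 6.1)/2 = 5.4 ft; q_4 = 2.07 × 2.73 × 5.4 = 30.52 ft³/s
w_5 = (20.0 − 14.5)/2 = 2.75 ft; q_5 = 2.43 × 3.35 × 2.75 = 22.39 ft³/s
w_6 = (21.8 − 16.9)/2 = 2.45 ft; q_6 = 1.66 × 1.77 × 2.45 = 7.199 ft³/s
w_7 = (26.3 − 20.0)/2 = 3.15 ft; q_7 = 1.81 × 2.09 × 3.15 = 11.92 ft³/s
w_8 = (26.3 − 21.8)/2 = 2.25 ft; q_8 = 0.78 × 0.58 × 2.25 = 1.018 ft³/s
Q = Σ qᵢ = 110.5 ft³/s

111 ft³/s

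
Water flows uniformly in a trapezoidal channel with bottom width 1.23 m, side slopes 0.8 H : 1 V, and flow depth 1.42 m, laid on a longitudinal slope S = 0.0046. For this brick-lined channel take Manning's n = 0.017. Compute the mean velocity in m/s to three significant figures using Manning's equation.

3.12 m/s

A = (b + z·y)·y = (1.23 + 0.8×1.42)×1.42 = 3.360 m²
P = b + 2y√(1+z²) = 1.23 + 2×1.42×√(1+0.8²) = 4.867 m
R = A/P = 3.360/4.867 = 0.6903 m
Q = (1/n)·A·R^(2/3)·S^(1/2) = (1/0.017) × 3.360 × 0.6903^(2/3) × 0.0046^(1/2) = 10.47 m³/s
V = Q/A = 10.47/3.360 = 3.116 m/s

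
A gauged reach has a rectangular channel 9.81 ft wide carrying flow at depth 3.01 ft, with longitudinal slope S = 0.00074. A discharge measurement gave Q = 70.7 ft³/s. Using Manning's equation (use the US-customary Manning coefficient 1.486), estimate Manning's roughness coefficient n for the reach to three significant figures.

A = b·y = 9.81 × 3.01 = 29.53 ft²
P = b + 2y = 9.81 + 2×3.01 = 15.83 ft
R = A/P = 29.53/15.83 = 1.865 ft
n = (1.486/Q)·A·R^(2/3)·S^(1/2) = (1.486/70.7) × 29.53 × 1.515 × 0.02720 = 0.02558

0.0256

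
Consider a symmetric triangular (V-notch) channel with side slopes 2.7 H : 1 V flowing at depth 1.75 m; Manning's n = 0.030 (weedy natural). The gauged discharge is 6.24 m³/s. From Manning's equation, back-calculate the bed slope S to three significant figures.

A = z·y² = 2.7×1.75² = 8.269 m²
P = 2y√(1+z²) = 2×1.75×√(1+2.7²) = 10.08 m
R = A/P = 8.269/10.08 = 0.8205 m
S = (Q·n / (1·A·R^(2/3)))² = (6.24×0.030 / (1×8.269×0.8765))² = 0.0006672

0.000667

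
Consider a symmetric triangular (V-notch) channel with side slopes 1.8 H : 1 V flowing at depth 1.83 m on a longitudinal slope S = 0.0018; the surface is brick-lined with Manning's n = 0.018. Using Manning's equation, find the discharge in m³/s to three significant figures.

A = z·y² = 1.8×1.83² = 6.028 m²
P = 2y√(1+z²) = 2×1.83×√(1+1.8²) = 7.536 m
R = A/P = 6.028/7.536 = 0.7999 m
Q = (1/n)·A·R^(2/3)·S^(1/2) = (1/0.018) × 6.028 × 0.7999^(2/3) × 0.0018^(1/2) = 12.24 m³/s

12.2 m³/s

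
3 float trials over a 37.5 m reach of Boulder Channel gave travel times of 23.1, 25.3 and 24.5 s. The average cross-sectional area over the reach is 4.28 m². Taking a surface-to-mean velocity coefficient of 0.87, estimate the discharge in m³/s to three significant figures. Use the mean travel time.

t̄ = (23.1 + 25.3 + 24.5) / 3 = 24.3 s
v_surface = L / t̄ = 37.5 / 24.3 = 1.543 m/s
v_mean = 0.87 × 1.543 = 1.343 m/s
Q = A × v_mean = 4.28 × 1.343 = 5.746 m³/s

5.75 m³/s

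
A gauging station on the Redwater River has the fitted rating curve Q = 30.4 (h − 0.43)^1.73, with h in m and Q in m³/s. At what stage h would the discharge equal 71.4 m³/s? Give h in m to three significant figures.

h − h₀ = (Q/C)^(1/b) = (71.4/30.4)^(1/1.73) = 1.638 m
h = 0.43 + 1.638 = 2.068 m

2.07 m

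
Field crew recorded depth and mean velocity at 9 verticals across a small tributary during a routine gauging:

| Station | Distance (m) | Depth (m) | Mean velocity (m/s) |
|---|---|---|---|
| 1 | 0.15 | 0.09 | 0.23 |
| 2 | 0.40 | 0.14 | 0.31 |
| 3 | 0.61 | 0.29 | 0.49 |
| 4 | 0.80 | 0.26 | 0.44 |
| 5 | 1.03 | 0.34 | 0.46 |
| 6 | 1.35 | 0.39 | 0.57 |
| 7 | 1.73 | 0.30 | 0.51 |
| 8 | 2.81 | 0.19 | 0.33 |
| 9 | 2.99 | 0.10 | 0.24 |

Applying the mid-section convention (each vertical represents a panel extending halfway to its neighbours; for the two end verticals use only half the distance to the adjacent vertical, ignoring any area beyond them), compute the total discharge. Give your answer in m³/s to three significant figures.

w_1 = (0.40 − 0.15)/2 = 0.125 m; q_1 = 0.23 × 0.09 × 0.125 = 0.002588 m³/s
w_2 = (0.61 − 0.15)/2 = 0.23 m; q_2 = 0.31 × 0.14 × 0.23 = 0.009982 m³/s
w_3 = (0.80 − 0.40)/2 = 0.2 m; q_3 = 0.49 × 0.29 × 0.2 = 0.02842 m³/s
w_4 = (1.03 − 0.61)/2 = 0.21 m; q_4 = 0.44 × 0.26 × 0.21 = 0.02402 m³/s
w_5 = (1.35 − 0.80)/2 = 0.275 m; q_5 = 0.46 × 0.34 × 0.275 = 0.04301 m³/s
w_6 = (1.73 − 1.03)/2 = 0.35 m; q_6 = 0.57 × 0.39 × 0.35 = 0.07781 m³/s
w_7 = (2.81 − 1.35)/2 = 0.73 m; q_7 = 0.51 × 0.30 × 0.73 = 0.1117 m³/s
w_8 = (2.99 − 1.73)/2 = 0.63 m; q_8 = 0.33 × 0.19 × 0.63 = 0.03950 m³/s
w_9 = (2.99 − 2.81)/2 = 0.09 m; q_9 = 0.24 × 0.10 × 0.09 = 0.002160 m³/s
Q = Σ qᵢ = 0.3392 m³/s

0.339 m³/s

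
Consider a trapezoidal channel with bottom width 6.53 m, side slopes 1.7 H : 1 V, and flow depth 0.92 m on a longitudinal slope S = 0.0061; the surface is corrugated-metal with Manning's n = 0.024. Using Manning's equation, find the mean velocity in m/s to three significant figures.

A = (b + z·y)·y = (6.53 + 1.7×0.92)×0.92 = 7.446 m²
P = b + 2y√(1+z²) = 6.53 + 2×0.92×√(1+1.7²) = 10.16 m
R = A/P = 7.446/10.16 = 0.7330 m
Q = (1/n)·A·R^(2/3)·S^(1/2) = (1/0.024) × 7.446 × 0.7330^(2/3) × 0.0061^(1/2) = 19.70 m³/s
V = Q/A = 19.70/7.446 = 2.646 m/s

2.65 m/s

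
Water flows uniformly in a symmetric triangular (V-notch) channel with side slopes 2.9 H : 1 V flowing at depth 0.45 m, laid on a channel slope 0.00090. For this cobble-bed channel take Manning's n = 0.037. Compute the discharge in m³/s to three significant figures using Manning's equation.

A = z·y² = 2.9×0.45² = 0.5873 m²
P = 2y√(1+z²) = 2×0.45×√(1+2.9²) = 2.761 m
R = A/P = 0.5873/2.761 = 0.2127 m
Q = (1/n)·A·R^(2/3)·S^(1/2) = (1/0.037) × 0.5873 × 0.2127^(2/3) × 0.00090^(1/2) = 0.1697 m³/s

0.170 m³/s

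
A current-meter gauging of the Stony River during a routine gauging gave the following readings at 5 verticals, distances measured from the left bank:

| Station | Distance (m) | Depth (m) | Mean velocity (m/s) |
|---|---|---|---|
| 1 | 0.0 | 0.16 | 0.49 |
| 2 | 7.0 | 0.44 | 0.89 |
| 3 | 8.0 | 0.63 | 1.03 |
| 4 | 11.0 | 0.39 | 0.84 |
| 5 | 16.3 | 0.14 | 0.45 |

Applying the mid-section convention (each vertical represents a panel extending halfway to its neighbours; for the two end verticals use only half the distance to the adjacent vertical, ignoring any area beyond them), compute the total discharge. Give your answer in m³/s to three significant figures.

w_1 = (7.0 − 0.0)/2 = 3.5 m; q_1 = 0.49 × 0.16 × 3.5 = 0.2744 m³/s
w_2 = (8.0 − 0.0)/2 = 4 m; q_2 = 0.89 × 0.44 × 4 = 1.566 m³/s
w_3 = (11.0 − 7.0)/2 = 2 m; q_3 = 1.03 × 0.63 × 2 = 1.298 m³/s
w_4 = (16.3 − 8.0)/2 = 4.15 m; q_4 = 0.84 × 0.39 × 4.15 = 1.360 m³/s
w_5 = (16.3 − 11.0)/2 = 2.65 m; q_5 = 0.45 × 0.14 × 2.65 = 0.1670 m³/s
Q = Σ qᵢ = 4.665 m³/s

4.67 m³/s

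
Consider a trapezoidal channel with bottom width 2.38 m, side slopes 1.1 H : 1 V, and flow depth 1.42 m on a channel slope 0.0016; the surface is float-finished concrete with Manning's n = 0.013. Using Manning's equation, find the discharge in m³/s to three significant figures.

15.4 m³/s

A = (b + z·y)·y = (2.38 + 1.1×1.42)×1.42 = 5.598 m²
P = b + 2y√(1+z²) = 2.38 + 2×1.42×√(1+1.1²) = 6.602 m
R = A/P = 5.598/6.602 = 0.8479 m
Q = (1/n)·A·R^(2/3)·S^(1/2) = (1/0.013) × 5.598 × 0.8479^(2/3) × 0.0016^(1/2) = 15.43 m³/s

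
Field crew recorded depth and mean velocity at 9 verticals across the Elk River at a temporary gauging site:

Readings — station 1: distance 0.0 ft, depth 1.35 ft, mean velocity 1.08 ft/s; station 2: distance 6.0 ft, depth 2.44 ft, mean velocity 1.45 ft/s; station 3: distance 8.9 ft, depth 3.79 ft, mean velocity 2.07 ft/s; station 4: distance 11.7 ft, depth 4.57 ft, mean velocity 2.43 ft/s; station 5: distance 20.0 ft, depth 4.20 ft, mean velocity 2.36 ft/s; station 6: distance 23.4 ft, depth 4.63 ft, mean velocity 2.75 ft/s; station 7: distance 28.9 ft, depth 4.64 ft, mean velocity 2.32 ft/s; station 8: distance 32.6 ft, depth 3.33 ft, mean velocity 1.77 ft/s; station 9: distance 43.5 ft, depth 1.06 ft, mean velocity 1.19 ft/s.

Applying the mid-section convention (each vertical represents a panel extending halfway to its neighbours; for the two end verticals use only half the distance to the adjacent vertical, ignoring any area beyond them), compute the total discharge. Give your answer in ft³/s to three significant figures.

w_1 = (6.0 − 0.0)/2 = 3 ft; q_1 = 1.08 × 1.35 × 3 = 4.374 ft³/s
w_2 = (8.9 − 0.0)/2 = 4.45 ft; q_2 = 1.45 × 2.44 × 4.45 = 15.74 ft³/s
w_3 = (11.7 − 6.0)/2 = 2.85 ft; q_3 = 2.07 × 3.79 × 2.85 = 22.36 ft³/s
w_4 = (20.0 − 8.9)/2 = 5.55 ft; q_4 = 2.43 × 4.57 × 5.55 = 61.63 ft³/s
w_5 = (23.4 − 11.7)/2 = 5.85 ft; q_5 = 2.36 × 4.20 × 5.85 = 57.99 ft³/s
w_6 = (28.9 − 20.0)/2 = 4.45 ft; q_6 = 2.75 × 4.63 × 4.45 = 56.66 ft³/s
w_7 = (32.6 − 23.4)/2 = 4.6 ft; q_7 = 2.32 × 4.64 × 4.6 = 49.52 ft³/s
w_8 = (43.5 − 28.9)/2 = 7.3 ft; q_8 = 1.77 × 3.33 × 7.3 = 43.03 ft³/s
w_9 = (43.5 − 32.6)/2 = 5.45 ft; q_9 = 1.19 × 1.06 × 5.45 = 6.875 ft³/s
Q = Σ qᵢ = 318.2 ft³/s

318 ft³/s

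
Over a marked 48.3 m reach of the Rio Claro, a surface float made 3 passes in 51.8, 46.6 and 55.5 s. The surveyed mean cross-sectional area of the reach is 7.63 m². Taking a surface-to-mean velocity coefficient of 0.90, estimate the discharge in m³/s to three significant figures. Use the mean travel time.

t̄ = (51.8 + 46.6 + 55.5) / 3 = 51.3 s
v_surface = L / t̄ = 48.3 / 51.3 = 0.9415 m/s
v_mean = 0.90 × 0.9415 = 0.8474 m/s
Q = A × v_mean = 7.63 × 0.8474 = 6.465 m³/s

6.47 m³/s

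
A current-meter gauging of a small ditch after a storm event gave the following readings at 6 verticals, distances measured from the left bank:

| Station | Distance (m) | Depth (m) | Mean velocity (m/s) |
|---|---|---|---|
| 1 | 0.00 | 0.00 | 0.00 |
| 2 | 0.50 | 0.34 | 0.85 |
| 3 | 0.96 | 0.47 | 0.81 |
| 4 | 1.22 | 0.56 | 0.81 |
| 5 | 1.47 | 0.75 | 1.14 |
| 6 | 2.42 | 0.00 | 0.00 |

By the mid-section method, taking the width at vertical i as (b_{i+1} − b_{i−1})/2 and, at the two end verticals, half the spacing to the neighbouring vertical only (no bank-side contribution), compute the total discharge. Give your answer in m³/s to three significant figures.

0.904 m³/s

w_2 = (0.96 − 0.00)/2 = 0.48 m; q_2 = 0.85 × 0.34 × 0.48 = 0.1387 m³/s
w_3 = (1.22 − 0.50)/2 = 0.36 m; q_3 = 0.81 × 0.47 × 0.36 = 0.1371 m³/s
w_4 = (1.47 − 0.96)/2 = 0.255 m; q_4 = 0.81 × 0.56 × 0.255 = 0.1157 m³/s
w_5 = (2.42 − 1.22)/2 = 0.6 m; q_5 = 1.14 × 0.75 × 0.6 = 0.5130 m³/s
Stations 1, 6 contribute zero (depth or velocity is 0).
Q = Σ qᵢ = 0.9044 m³/s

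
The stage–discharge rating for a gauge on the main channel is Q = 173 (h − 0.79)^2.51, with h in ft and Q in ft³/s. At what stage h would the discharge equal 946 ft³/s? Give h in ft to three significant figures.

2.76 ft

h − h₀ = (Q/C)^(1/b) = (946/173)^(1/2.51) = 1.968 ft
h = 0.79 + 1.968 = 2.758 ft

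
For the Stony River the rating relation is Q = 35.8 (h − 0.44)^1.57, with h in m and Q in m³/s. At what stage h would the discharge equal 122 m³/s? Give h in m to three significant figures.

2.62 m

h − h₀ = (Q/C)^(1/b) = (122/35.8)^(1/1.57) = 2.184 m
h = 0.44 + 2.184 = 2.624 m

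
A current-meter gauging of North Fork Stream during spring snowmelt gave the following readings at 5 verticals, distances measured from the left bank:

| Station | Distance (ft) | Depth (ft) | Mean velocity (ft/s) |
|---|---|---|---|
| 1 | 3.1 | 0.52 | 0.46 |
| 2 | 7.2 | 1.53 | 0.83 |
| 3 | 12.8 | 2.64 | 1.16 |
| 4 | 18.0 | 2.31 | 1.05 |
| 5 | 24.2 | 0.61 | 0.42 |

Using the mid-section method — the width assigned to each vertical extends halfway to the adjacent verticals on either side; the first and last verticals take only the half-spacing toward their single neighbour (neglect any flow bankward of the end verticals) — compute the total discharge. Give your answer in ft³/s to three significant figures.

w_1 = (7.2 − 3.1)/2 = 2.05 ft; q_1 = 0.46 × 0.52 × 2.05 = 0.4904 ft³/s
w_2 = (12.8 − 3.1)/2 = 4.85 ft; q_2 = 0.83 × 1.53 × 4.85 = 6.159 ft³/s
w_3 = (18.0 − 7.2)/2 = 5.4 ft; q_3 = 1.16 × 2.64 × 5.4 = 16.54 ft³/s
w_4 = (24.2 − 12.8)/2 = 5.7 ft; q_4 = 1.05 × 2.31 × 5.7 = 13.83 ft³/s
w_5 = (24.2 − 18.0)/2 = 3.1 ft; q_5 = 0.42 × 0.61 × 3.1 = 0.7942 ft³/s
Q = Σ qᵢ = 37.81 ft³/s

37.8 ft³/s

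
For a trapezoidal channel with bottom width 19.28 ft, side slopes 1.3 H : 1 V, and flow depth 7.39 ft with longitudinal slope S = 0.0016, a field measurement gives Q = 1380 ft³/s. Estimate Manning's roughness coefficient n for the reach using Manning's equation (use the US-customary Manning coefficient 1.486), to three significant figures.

A = (b + z·y)·y = (19.28 + 1.3×7.39)×7.39 = 213.5 ft²
P = b + 2y√(1+z²) = 19.28 + 2×7.39×√(1+1.3²) = 43.52 ft
R = A/P = 213.5/43.52 = 4.905 ft
n = (1.486/Q)·A·R^(2/3)·S^(1/2) = (1.486/1380) × 213.5 × 2.887 × 0.04000 = 0.02654

0.0265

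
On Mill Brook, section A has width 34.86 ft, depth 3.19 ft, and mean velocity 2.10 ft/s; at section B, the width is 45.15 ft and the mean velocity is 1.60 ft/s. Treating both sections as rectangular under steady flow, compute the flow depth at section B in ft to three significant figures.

Q = A₁V₁ = (34.86×3.19) × 2.10 = 233.5 ft³/s
d₂ = Q/(b₂ V₂) = 233.5/(45.15×1.60) = 3.233 ft

3.23 ft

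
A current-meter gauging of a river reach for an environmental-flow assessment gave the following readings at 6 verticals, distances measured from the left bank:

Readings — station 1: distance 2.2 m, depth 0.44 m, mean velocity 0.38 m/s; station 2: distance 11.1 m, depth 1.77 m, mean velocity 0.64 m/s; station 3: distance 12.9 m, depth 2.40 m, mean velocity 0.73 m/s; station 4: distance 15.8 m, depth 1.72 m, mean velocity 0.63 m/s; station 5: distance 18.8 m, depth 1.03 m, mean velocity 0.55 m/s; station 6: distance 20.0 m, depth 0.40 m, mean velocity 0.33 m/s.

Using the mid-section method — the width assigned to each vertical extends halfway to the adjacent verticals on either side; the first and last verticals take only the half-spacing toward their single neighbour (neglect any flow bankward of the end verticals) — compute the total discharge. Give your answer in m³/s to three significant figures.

15.4 m³/s

w_1 = (11.1 − 2.2)/2 = 4.45 m; q_1 = 0.38 × 0.44 × 4.45 = 0.7440 m³/s
w_2 = (12.9 − 2.2)/2 = 5.35 m; q_2 = 0.64 × 1.77 × 5.35 = 6.060 m³/s
w_3 = (15.8 − 11.1)/2 = 2.35 m; q_3 = 0.73 × 2.40 × 2.35 = 4.117 m³/s
w_4 = (18.8 − 12.9)/2 = 2.95 m; q_4 = 0.63 × 1.72 × 2.95 = 3.197 m³/s
w_5 = (20.0 − 15.8)/2 = 2.1 m; q_5 = 0.55 × 1.03 × 2.1 = 1.190 m³/s
w_6 = (20.0 − 18.8)/2 = 0.6 m; q_6 = 0.33 × 0.40 × 0.6 = 0.07920 m³/s
Q = Σ qᵢ = 15.39 m³/s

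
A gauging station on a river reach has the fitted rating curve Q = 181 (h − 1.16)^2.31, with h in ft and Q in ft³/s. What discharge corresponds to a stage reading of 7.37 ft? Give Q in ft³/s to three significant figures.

12300 ft³/s

Q = 181 × (7.37 − 1.16)^2.31 = 181 × 6.21^2.31 = 12290 ft³/s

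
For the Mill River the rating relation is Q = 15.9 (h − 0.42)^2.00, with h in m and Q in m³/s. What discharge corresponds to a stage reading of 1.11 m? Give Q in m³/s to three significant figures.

Q = 15.9 × (1.11 − 0.42)^2.00 = 15.9 × 0.69^2.00 = 7.570 m³/s

7.57 m³/s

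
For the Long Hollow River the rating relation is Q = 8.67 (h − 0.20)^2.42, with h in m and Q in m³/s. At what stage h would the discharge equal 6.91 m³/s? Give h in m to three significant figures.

1.11 m

h − h₀ = (Q/C)^(1/b) = (6.91/8.67)^(1/2.42) = 0.9105 m
h = 0.20 + 0.9105 = 1.111 m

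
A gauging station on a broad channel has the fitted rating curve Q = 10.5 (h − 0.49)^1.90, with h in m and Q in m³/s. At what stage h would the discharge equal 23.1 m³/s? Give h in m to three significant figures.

h − h₀ = (Q/C)^(1/b) = (23.1/10.5)^(1/1.90) = 1.514 m
h = 0.49 + 1.514 = 2.004 m

2.00 m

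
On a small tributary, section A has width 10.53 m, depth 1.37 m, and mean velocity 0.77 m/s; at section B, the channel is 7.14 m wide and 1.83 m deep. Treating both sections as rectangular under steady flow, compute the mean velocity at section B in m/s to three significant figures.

0.850 m/s

Q = A₁V₁ = (10.53×1.37) × 0.77 = 11.11 m³/s
A₂ = 7.14 × 1.83 = 13.07 m²
V₂ = Q/A₂ = 11.11/13.07 = 0.8501 m/s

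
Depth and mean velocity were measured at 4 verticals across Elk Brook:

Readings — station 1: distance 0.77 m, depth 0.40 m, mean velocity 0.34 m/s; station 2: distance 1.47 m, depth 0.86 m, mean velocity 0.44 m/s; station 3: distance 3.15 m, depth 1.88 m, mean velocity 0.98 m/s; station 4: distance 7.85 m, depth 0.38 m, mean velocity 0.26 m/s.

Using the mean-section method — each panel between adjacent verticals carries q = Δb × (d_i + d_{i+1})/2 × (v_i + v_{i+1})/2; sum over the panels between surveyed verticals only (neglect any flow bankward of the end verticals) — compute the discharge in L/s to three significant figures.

5100 L/s

Panel 1-2: Δb = 0.7 m, d̄ = (0.40+0.86)/2 = 0.63, v̄ = (0.34+0.44)/2 = 0.39 → q = 0.7×0.63×0.39 = 0.1720 m³/s
Panel 2-3: Δb = 1.68 m, d̄ = (0.86+1.88)/2 = 1.37, v̄ = (0.44+0.98)/2 = 0.71 → q = 1.68×1.37×0.71 = 1.634 m³/s
Panel 3-4: Δb = 4.7 m, d̄ = (1.88+0.38)/2 = 1.13, v̄ = (0.98+0.26)/2 = 0.62 → q = 4.7×1.13×0.62 = 3.293 m³/s
Q = Σ q = 5.099 m³/s
= 5.099 × 1000 = 5099 L/s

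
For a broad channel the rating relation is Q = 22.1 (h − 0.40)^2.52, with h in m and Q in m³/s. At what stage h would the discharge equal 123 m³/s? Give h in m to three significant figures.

h − h₀ = (Q/C)^(1/b) = (123/22.1)^(1/2.52) = 1.976 m
h = 0.40 + 1.976 = 2.376 m

2.38 m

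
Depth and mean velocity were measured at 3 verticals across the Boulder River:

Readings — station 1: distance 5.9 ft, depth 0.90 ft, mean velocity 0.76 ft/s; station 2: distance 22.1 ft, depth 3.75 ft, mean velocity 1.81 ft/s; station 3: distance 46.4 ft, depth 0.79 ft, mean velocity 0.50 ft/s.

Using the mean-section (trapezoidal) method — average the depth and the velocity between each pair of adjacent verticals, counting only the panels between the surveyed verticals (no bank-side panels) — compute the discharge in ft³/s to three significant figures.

112 ft³/s

Panel 1-2: Δb = 16.2 ft, d̄ = (0.90+3.75)/2 = 2.325, v̄ = (0.76+1.81)/2 = 1.285 → q = 16.2×2.325×1.285 = 48.40 ft³/s
Panel 2-3: Δb = 24.3 ft, d̄ = (3.75+0.79)/2 = 2.27, v̄ = (1.81+0.50)/2 = 1.155 → q = 24.3×2.27×1.155 = 63.71 ft³/s
Q = Σ q = 112.1 ft³/s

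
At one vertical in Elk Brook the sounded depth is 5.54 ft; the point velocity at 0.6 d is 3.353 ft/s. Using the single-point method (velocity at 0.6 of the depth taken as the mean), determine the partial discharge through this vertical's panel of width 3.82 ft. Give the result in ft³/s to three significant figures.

v̄ = v₀.₆ = 3.353 ft/s
q = v̄ × d × w = 3.353 × 5.54 × 3.82 = 70.96 ft³/s

71.0 ft³/s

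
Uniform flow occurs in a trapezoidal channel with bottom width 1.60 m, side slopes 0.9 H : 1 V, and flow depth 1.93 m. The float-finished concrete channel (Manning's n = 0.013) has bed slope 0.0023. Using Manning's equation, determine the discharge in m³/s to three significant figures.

A = (b + z·y)·y = (1.60 + 0.9×1.93)×1.93 = 6.440 m²
P = b + 2y√(1+z²) = 1.60 + 2×1.93×√(1+0.9²) = 6.793 m
R = A/P = 6.440/6.793 = 0.9481 m
Q = (1/n)·A·R^(2/3)·S^(1/2) = (1/0.013) × 6.440 × 0.9481^(2/3) × 0.0023^(1/2) = 22.93 m³/s

22.9 m³/s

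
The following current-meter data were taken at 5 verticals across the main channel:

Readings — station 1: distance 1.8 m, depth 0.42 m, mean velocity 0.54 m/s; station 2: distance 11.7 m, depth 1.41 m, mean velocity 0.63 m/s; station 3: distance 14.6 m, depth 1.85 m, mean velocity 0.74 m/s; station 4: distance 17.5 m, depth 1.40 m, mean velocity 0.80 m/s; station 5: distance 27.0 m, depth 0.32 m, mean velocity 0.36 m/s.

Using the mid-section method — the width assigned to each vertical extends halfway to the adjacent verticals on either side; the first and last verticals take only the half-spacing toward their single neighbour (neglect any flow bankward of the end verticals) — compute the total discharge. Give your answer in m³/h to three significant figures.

w_1 = (11.7 − 1.8)/2 = 4.95 m; q_1 = 0.54 × 0.42 × 4.95 = 1.123 m³/s
w_2 = (14.6 − 1.8)/2 = 6.4 m; q_2 = 0.63 × 1.41 × 6.4 = 5.685 m³/s
w_3 = (17.5 − 11.7)/2 = 2.9 m; q_3 = 0.74 × 1.85 × 2.9 = 3.970 m³/s
w_4 = (27.0 − 14.6)/2 = 6.2 m; q_4 = 0.80 × 1.40 × 6.2 = 6.944 m³/s
w_5 = (27.0 − 17.5)/2 = 4.75 m; q_5 = 0.36 × 0.32 × 4.75 = 0.5472 m³/s
Q = Σ qᵢ = 18.27 m³/s
= 18.27 × 3600 = 65770 m³/h

65800 m³/h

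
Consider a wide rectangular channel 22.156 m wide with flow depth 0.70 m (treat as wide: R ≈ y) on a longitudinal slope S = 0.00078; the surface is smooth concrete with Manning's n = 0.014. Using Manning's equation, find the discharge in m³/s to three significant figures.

24.4 m³/s

A = b·y = 22.156 × 0.70 = 15.51 m²
Wide channel: R ≈ y = 0.70 m
Q = (1/n)·A·R^(2/3)·S^(1/2) = (1/0.014) × 15.51 × 0.7000^(2/3) × 0.00078^(1/2) = 24.39 m³/s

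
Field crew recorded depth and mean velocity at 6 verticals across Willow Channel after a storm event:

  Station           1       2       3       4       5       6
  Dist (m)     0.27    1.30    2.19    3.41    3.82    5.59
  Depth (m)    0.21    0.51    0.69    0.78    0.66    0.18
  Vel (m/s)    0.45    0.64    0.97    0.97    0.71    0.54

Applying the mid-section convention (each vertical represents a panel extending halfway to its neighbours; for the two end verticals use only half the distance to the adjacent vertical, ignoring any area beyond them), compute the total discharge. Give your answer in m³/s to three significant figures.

w_1 = (1.30 − 0.27)/2 = 0.515 m; q_1 = 0.45 × 0.21 × 0.515 = 0.04867 m³/s
w_2 = (2.19 − 0.27)/2 = 0.96 m; q_2 = 0.64 × 0.51 × 0.96 = 0.3133 m³/s
w_3 = (3.41 − 1.30)/2 = 1.055 m; q_3 = 0.97 × 0.69 × 1.055 = 0.7061 m³/s
w_4 = (3.82 − 2.19)/2 = 0.815 m; q_4 = 0.97 × 0.78 × 0.815 = 0.6166 m³/s
w_5 = (5.59 − 3.41)/2 = 1.09 m; q_5 = 0.71 × 0.66 × 1.09 = 0.5108 m³/s
w_6 = (5.59 − 3.82)/2 = 0.885 m; q_6 = 0.54 × 0.18 × 0.885 = 0.08602 m³/s
Q = Σ qᵢ = 2.282 m³/s

2.28 m³/s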